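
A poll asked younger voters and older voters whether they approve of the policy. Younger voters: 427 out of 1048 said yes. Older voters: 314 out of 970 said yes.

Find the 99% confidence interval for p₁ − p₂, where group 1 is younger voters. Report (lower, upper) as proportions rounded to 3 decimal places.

First, p̂₁ = 427/1048 = 0.4074; p̂₂ = 314/970 = 0.3237.
The two standard errors are √(0.4074×0.5926/1048) = 0.01518 and √(0.3237×0.6763/970) = 0.01502.
Because the samples are independent, SE_diff = √(0.01518² + 0.01502²) = 0.02135.
Using z* = 2.576 for 99%, ME = 2.576 × 0.02135 = 0.05500.
p̂₁ − p̂₂ = 0.0837; interval 0.0837 ± 0.05500 gives (0.029, 0.139).

(0.029, 0.139)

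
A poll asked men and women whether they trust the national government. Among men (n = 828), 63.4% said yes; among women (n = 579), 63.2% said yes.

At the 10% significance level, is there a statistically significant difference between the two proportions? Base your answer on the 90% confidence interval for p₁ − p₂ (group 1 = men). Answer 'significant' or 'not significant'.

SE₁ = √(p̂₁(1−p̂₁)/n₁) = √(0.6340·0.3660/828) = 0.01674; SE₂ = √(0.6320·0.3680/579) = 0.02004.
Independent samples: SE of the difference = √(SE₁² + SE₂²) = √(0.0002802276 + 0.0004016016) = 0.02611.
z* for 90% confidence is 1.645, so the margin of error is 1.645 × 0.02611 = 0.04295.
Point estimate p̂₁ − p̂₂ = 0.6340 − 0.6320 = 0.0020.
0.0020 ± 0.04295 → (-0.04095, 0.04495).
The interval (-0.04095, 0.04495) contains 0, so the difference is not significant.

not significant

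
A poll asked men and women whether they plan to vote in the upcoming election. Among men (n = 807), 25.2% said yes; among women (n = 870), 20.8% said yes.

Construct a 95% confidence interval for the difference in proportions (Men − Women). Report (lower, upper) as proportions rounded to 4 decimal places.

(0.0037, 0.0843)

SE₁ = √(p̂₁(1−p̂₁)/n₁) = √(0.2520·0.7480/807) = 0.01528; SE₂ = √(0.2080·0.7920/870) = 0.01376.
Independent samples: SE of the difference = √(SE₁² + SE₂²) = √(0.0002334784 + 0.0001893376) = 0.02056.
z* for 95% confidence is 1.960, so the margin of error is 1.960 × 0.02056 = 0.04030.
Point estimate p̂₁ − p̂₂ = 0.2520 − 0.2080 = 0.0440.
0.0440 ± 0.04030 → (0.0037, 0.0843).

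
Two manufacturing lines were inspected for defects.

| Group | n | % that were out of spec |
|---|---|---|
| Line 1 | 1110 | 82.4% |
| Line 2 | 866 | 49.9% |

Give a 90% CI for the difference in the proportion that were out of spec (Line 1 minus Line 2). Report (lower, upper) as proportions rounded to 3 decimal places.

The two standard errors are √(0.8240×0.1760/1110) = 0.01143 and √(0.4990×0.5010/866) = 0.01699.
Because the samples are independent, SE_diff = √(0.01143² + 0.01699²) = 0.02048.
Using z* = 1.645 for 90%, ME = 1.645 × 0.02048 = 0.03369.
p̂₁ − p̂₂ = 0.3250; interval 0.3250 ± 0.03369 gives (0.291, 0.359).

(0.291, 0.359)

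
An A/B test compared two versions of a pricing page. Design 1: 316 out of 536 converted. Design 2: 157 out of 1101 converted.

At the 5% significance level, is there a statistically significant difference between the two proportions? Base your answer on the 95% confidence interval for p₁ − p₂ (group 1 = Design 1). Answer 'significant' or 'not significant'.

p̂₁ = 316/536 = 0.5896 and p̂₂ = 157/1101 = 0.1426.
SE₁ = √(p̂₁(1−p̂₁)/n₁) = √(0.5896·0.4104/536) = 0.02125; SE₂ = √(0.1426·0.8574/1101) = 0.01054.
Independent samples: SE of the difference = √(SE₁² + SE₂²) = √(0.0004515625 + 0.0001110916) = 0.02372.
z* for 95% confidence is 1.960, so the margin of error is 1.960 × 0.02372 = 0.04649.
Point estimate p̂₁ − p̂₂ = 0.5896 − 0.1426 = 0.4470.
0.4470 ± 0.04649 → (0.40051, 0.49349).
The interval (0.40051, 0.49349) does not contain 0, so the difference is significant.

significant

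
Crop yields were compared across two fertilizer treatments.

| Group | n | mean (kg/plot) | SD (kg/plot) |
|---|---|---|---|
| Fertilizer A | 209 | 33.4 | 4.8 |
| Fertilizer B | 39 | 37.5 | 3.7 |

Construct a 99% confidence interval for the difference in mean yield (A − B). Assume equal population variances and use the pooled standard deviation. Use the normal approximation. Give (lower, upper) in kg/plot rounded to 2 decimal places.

(-6.19, -2.01)

Pooled variance s_p² = [208·4.8² + 38·3.7²] / (209+39−2) = 21.5957, so s_p = 4.6471.
SE_diff = s_p·√(1/n₁ + 1/n₂) = 4.6471·√(1/209 + 1/39) = 0.8106.
z* = 2.576; margin = 2.576 × 0.8106 = 2.0881.
Difference = 33.4 − 37.5 = -4.1000.
-4.1000 ± 2.0881 → (-6.19, -2.01).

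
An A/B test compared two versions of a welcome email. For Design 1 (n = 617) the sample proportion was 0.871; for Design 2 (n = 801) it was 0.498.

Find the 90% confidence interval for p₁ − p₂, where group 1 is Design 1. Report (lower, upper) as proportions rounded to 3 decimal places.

The two standard errors are √(0.8710×0.1290/617) = 0.01349 and √(0.4980×0.5020/801) = 0.01767.
Because the samples are independent, SE_diff = √(0.01349² + 0.01767²) = 0.02223.
Using z* = 1.645 for 90%, ME = 1.645 × 0.02223 = 0.03657.
p̂₁ − p̂₂ = 0.3730; interval 0.3730 ± 0.03657 gives (0.336, 0.410).

(0.336, 0.410)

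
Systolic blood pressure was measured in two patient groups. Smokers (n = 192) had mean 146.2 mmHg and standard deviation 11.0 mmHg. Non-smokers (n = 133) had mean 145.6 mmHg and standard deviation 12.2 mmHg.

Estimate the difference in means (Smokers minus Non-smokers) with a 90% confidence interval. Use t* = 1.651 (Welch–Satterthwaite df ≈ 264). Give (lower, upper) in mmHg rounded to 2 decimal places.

(-1.58, 2.78)

SE₁ = s₁/√n₁ = 11.0/√192 = 0.7939; SE₂ = 12.2/√133 = 1.0579.
Independent samples, unequal variances: SE_diff = √(SE₁² + SE₂²) = √(0.63027721 + 1.11915241) = 1.3227.
t* = 1.651, so margin of error = 1.651 × 1.3227 = 2.1838.
Difference in means = 146.2 − 145.6 = 0.6000.
0.6000 ± 2.1838 → (-1.58, 2.78).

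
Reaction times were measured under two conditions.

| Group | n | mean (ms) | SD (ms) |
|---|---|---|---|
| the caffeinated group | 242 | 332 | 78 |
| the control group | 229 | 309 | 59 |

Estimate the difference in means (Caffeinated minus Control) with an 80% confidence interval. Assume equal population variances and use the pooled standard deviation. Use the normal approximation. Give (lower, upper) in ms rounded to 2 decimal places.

(14.80, 31.20)

Pooled variance s_p² = [241·78² + 228·59²] / (242+229−2) = 4818.5757, so s_p = 69.4160.
SE_diff = s_p·√(1/n₁ + 1/n₂) = 69.4160·√(1/242 + 1/229) = 6.3995.
z* = 1.282; margin = 1.282 × 6.3995 = 8.2042.
Difference = 332 − 309 = 23.0000.
23.0000 ± 8.2042 → (14.80, 31.20).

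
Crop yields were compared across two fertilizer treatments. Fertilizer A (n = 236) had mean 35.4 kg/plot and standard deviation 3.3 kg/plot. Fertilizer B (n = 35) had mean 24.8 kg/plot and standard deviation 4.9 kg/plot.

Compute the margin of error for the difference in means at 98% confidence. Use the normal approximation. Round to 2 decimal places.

1.99

Standard errors of each mean: 3.3/√236 = 0.2148 and 4.9/√35 = 0.8283.
SE(x̄₁ − x̄₂) = √(0.2148² + 0.8283²) = 0.8557 for independent samples with unequal variances.
With z* = 2.326, the margin is 2.326 × 0.8557 = 1.9904.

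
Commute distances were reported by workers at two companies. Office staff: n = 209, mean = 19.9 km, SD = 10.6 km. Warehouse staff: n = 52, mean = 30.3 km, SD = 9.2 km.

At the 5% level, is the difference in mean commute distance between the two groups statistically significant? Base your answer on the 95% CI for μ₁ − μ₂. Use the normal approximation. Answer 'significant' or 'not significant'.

significant

Per-group SEs: s₁/√n₁ = 10.6/√209 = 0.7332, s₂/√n₂ = 9.2/√52 = 1.2758.
Unpooled SE of the difference: √(0.53758224 + 1.62766564) = 1.4715.
Margin of error = z* · SE = 1.960 × 1.4715 = 2.8841.
x̄₁ − x̄₂ = 19.9 − 30.3 = -10.4000.
CI: -10.4000 ± 2.8841 = (-13.2841, -7.5159).
The interval (-13.2841, -7.5159) does not contain 0, so the difference is significant.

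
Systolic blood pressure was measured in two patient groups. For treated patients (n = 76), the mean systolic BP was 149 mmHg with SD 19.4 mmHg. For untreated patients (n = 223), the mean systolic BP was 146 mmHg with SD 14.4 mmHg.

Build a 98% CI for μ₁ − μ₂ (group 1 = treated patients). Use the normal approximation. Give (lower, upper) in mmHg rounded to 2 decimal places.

(-2.64, 8.64)

SE₁ = s₁/√n₁ = 19.4/√76 = 2.2253; SE₂ = 14.4/√223 = 0.9643.
Independent samples, unequal variances: SE_diff = √(SE₁² + SE₂²) = √(4.95196009 + 0.92987449) = 2.4252.
z* = 2.326, so margin of error = 2.326 × 2.4252 = 5.6410.
Difference in means = 149 − 146 = 3.0000.
3.0000 ± 5.6410 → (-2.64, 8.64).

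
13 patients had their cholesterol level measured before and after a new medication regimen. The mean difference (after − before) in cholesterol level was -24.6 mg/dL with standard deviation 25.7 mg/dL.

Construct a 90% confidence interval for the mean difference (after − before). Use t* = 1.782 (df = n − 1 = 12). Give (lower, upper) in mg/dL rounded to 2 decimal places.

This is a matched-pairs design, so SE = s_d/√n = 25.7/√13 = 7.1279.
Margin = 1.782 × 7.1279 = 12.7019; the interval is -24.6 ± 12.7019 = (-37.30, -11.90).

(-37.30, -11.90)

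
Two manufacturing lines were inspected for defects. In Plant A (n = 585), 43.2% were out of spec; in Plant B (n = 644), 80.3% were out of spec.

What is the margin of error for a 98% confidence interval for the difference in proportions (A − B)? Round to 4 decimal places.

0.0600

Each SE is √(p̂(1−p̂)/n): √(0.4320·0.5680/585) = 0.02048 and √(0.8030·0.1970/644) = 0.01567.
SE(p̂₁ − p̂₂) = √(SE₁² + SE₂²) = √(0.0004194304 + 0.0002455489) = 0.02579, since the two samples are independent.
At 98% confidence z* = 2.326; margin = 2.326 × 0.02579 = 0.05999.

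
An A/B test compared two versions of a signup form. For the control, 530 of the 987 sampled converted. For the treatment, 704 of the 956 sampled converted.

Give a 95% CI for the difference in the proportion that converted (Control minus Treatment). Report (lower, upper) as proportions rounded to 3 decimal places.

(-0.241, -0.158)

Sample proportions: 530/987 = 0.5370, 704/956 = 0.7364.
Each SE is √(p̂(1−p̂)/n): √(0.5370·0.4630/987) = 0.01587 and √(0.7364·0.2636/956) = 0.01425.
SE(p̂₁ − p̂₂) = √(SE₁² + SE₂²) = √(0.0002518569 + 0.0002030625) = 0.02133, since the two samples are independent.
At 95% confidence z* = 1.960; margin = 1.960 × 0.02133 = 0.04181.
The difference is 0.5370 − 0.7364 = -0.1994, so the interval is -0.1994 ± 0.04181 = (-0.241, -0.158).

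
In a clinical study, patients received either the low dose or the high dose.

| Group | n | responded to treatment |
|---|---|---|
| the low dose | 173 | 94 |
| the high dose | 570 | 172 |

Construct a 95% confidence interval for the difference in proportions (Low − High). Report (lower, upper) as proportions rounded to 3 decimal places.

(0.158, 0.325)

p̂₁ = 94/173 = 0.5434 and p̂₂ = 172/570 = 0.3018.
SE₁ = √(p̂₁(1−p̂₁)/n₁) = √(0.5434·0.4566/173) = 0.03787; SE₂ = √(0.3018·0.6982/570) = 0.01923.
Independent samples: SE of the difference = √(SE₁² + SE₂²) = √(0.0014341369 + 0.0003697929) = 0.04247.
z* for 95% confidence is 1.960, so the margin of error is 1.960 × 0.04247 = 0.08324.
Point estimate p̂₁ − p̂₂ = 0.5434 − 0.3018 = 0.2416.
0.2416 ± 0.08324 → (0.158, 0.325).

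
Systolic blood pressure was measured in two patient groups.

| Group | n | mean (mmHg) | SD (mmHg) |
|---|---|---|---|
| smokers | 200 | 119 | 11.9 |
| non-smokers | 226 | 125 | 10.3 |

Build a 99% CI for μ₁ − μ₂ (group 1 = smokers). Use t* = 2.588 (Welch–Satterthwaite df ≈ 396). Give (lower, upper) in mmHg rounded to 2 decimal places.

Standard errors of each mean: 11.9/√200 = 0.8415 and 10.3/√226 = 0.6851.
SE(x̄₁ − x̄₂) = √(0.8415² + 0.6851²) = 1.0851 for independent samples with unequal variances.
With t* = 2.588, the margin is 2.588 × 1.0851 = 2.8082.
x̄₁ − x̄₂ = 119 − 125 = -6.0000; the interval is -6.0000 ± 2.8082 = (-8.81, -3.19).

(-8.81, -3.19)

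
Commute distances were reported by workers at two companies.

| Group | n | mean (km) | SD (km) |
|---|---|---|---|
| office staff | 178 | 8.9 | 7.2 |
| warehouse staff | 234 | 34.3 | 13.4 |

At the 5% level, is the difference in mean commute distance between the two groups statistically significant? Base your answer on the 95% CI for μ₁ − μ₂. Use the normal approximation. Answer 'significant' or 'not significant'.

significant

SE₁ = s₁/√n₁ = 7.2/√178 = 0.5397; SE₂ = 13.4/√234 = 0.8760.
Independent samples, unequal variances: SE_diff = √(SE₁² + SE₂²) = √(0.29127609 + 0.767376) = 1.0289.
z* = 1.960, so margin of error = 1.960 × 1.0289 = 2.0166.
Difference in means = 8.9 − 34.3 = -25.4000.
-25.4000 ± 2.0166 → (-27.4166, -23.3834).
The interval (-27.4166, -23.3834) does not contain 0, so the difference is significant.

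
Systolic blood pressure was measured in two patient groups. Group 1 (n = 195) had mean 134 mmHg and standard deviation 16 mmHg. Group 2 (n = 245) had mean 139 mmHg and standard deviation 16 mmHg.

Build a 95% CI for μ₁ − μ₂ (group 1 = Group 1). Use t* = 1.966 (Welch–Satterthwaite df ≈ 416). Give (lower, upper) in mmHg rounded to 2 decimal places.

Per-group SEs: s₁/√n₁ = 16/√195 = 1.1458, s₂/√n₂ = 16/√245 = 1.0222.
Unpooled SE of the difference: √(1.31285764 + 1.04489284) = 1.5355.
Margin of error = t* · SE = 1.966 × 1.5355 = 3.0188.
x̄₁ − x̄₂ = 134 − 139 = -5.0000.
CI: -5.0000 ± 3.0188 = (-8.02, -1.98).

(-8.02, -1.98)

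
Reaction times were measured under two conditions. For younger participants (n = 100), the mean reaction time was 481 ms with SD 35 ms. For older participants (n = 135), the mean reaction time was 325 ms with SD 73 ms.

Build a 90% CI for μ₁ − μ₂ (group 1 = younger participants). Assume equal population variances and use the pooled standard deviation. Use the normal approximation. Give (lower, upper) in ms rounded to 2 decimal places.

(143.00, 169.00)

s_p = √[((n₁−1)s₁² + (n₂−1)s₂²)/(n₁+n₂−2)] = √[(99·35² + 134·73²)/233] = 59.8769.
SE = 59.8769·√(1/100 + 1/135) = 7.9000.
With z* = 1.645, margin = 1.645 × 7.9000 = 12.9955.
x̄₁ − x̄₂ = 481 − 325 = 156.0000; interval 156.0000 ± 12.9955 = (143.00, 169.00).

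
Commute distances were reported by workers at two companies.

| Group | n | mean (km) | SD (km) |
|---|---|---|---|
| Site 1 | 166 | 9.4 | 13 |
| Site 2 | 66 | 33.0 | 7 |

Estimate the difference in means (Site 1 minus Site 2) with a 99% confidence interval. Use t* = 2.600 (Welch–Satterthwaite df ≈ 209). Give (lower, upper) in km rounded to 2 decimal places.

SE₁ = s₁/√n₁ = 13/√166 = 1.0090; SE₂ = 7/√66 = 0.8616.
Independent samples, unequal variances: SE_diff = √(SE₁² + SE₂²) = √(1.018081 + 0.74235456) = 1.3268.
t* = 2.600, so margin of error = 2.600 × 1.3268 = 3.4497.
Difference in means = 9.4 − 33.0 = -23.6000.
-23.6000 ± 3.4497 → (-27.05, -20.15).

(-27.05, -20.15)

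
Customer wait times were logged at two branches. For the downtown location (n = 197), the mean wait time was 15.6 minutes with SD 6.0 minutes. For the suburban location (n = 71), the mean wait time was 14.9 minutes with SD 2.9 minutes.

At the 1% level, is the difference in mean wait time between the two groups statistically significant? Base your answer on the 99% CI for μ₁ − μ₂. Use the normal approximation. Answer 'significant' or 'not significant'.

not significant

Per-group SEs: s₁/√n₁ = 6.0/√197 = 0.4275, s₂/√n₂ = 2.9/√71 = 0.3442.
Unpooled SE of the difference: √(0.18275625 + 0.11847364) = 0.5488.
Margin of error = z* · SE = 2.576 × 0.5488 = 1.4137.
x̄₁ − x̄₂ = 15.6 − 14.9 = 0.7000.
CI: 0.7000 ± 1.4137 = (-0.7137, 2.1137).
The interval (-0.7137, 2.1137) contains 0, so the difference is not significant.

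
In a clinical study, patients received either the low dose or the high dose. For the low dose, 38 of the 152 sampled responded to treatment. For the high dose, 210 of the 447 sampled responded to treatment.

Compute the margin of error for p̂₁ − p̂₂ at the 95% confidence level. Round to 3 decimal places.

p̂₁ = 38/152 = 0.2500 and p̂₂ = 210/447 = 0.4698.
SE₁ = √(p̂₁(1−p̂₁)/n₁) = √(0.2500·0.7500/152) = 0.03512; SE₂ = √(0.4698·0.5302/447) = 0.02361.
Independent samples: SE of the difference = √(SE₁² + SE₂²) = √(0.0012334144 + 0.0005574321) = 0.04232.
z* for 95% confidence is 1.960, so the margin of error is 1.960 × 0.04232 = 0.08295.

0.083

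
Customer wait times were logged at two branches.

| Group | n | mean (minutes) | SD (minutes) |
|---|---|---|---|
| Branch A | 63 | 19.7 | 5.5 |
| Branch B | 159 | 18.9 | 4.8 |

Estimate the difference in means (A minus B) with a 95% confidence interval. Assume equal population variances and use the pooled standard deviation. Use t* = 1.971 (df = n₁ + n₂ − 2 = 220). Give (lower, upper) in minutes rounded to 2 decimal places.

s_p = √[((n₁−1)s₁² + (n₂−1)s₂²)/(n₁+n₂−2)] = √[(62·5.5² + 158·4.8²)/220] = 5.0072.
SE = 5.0072·√(1/63 + 1/159) = 0.7454.
With t* = 1.971, margin = 1.971 × 0.7454 = 1.4692.
x̄₁ − x̄₂ = 19.7 − 18.9 = 0.8000; interval 0.8000 ± 1.4692 = (-0.67, 2.27).

(-0.67, 2.27)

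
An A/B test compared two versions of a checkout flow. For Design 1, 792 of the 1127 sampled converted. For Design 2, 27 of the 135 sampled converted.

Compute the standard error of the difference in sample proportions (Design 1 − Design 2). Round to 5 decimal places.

0.03702

p̂₁ = 792/1127 = 0.7028 and p̂₂ = 27/135 = 0.2000.
SE₁ = √(p̂₁(1−p̂₁)/n₁) = √(0.7028·0.2972/1127) = 0.01361; SE₂ = √(0.2000·0.8000/135) = 0.03443.
Independent samples: SE of the difference = √(SE₁² + SE₂²) = √(0.0001852321 + 0.0011854249) = 0.03702.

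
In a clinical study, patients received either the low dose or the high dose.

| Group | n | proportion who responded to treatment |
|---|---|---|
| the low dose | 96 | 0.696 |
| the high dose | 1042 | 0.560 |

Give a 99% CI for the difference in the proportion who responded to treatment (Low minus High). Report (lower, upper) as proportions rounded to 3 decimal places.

Each SE is √(p̂(1−p̂)/n): √(0.6960·0.3040/96) = 0.04695 and √(0.5600·0.4400/1042) = 0.01538.
SE(p̂₁ − p̂₂) = √(SE₁² + SE₂²) = √(0.0022043025 + 0.0002365444) = 0.04940, since the two samples are independent.
At 99% confidence z* = 2.576; margin = 2.576 × 0.04940 = 0.12725.
The difference is 0.6960 − 0.5600 = 0.1360, so the interval is 0.1360 ± 0.12725 = (0.009, 0.263).

(0.009, 0.263)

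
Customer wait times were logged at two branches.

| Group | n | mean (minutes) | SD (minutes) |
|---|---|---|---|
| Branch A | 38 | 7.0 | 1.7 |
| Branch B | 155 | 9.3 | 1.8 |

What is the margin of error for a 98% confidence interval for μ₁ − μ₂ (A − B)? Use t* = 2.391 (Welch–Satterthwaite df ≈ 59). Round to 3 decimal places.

0.745

Standard errors of each mean: 1.7/√38 = 0.2758 and 1.8/√155 = 0.1446.
SE(x̄₁ − x̄₂) = √(0.2758² + 0.1446²) = 0.3114 for independent samples with unequal variances.
With t* = 2.391, the margin is 2.391 × 0.3114 = 0.7446.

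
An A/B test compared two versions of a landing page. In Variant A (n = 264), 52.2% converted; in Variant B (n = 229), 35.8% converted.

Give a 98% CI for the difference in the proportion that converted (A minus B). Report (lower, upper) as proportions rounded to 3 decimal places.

Each SE is √(p̂(1−p̂)/n): √(0.5220·0.4780/264) = 0.03074 and √(0.3580·0.6420/229) = 0.03168.
SE(p̂₁ − p̂₂) = √(SE₁² + SE₂²) = √(0.0009449476 + 0.0010036224) = 0.04414, since the two samples are independent.
At 98% confidence z* = 2.326; margin = 2.326 × 0.04414 = 0.10267.
The difference is 0.5220 − 0.3580 = 0.1640, so the interval is 0.1640 ± 0.10267 = (0.061, 0.267).

(0.061, 0.267)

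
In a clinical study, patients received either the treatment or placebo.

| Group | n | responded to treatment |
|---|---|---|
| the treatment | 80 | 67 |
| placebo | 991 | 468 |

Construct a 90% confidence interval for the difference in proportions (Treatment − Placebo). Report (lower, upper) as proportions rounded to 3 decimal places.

(0.293, 0.438)

First, p̂₁ = 67/80 = 0.8375; p̂₂ = 468/991 = 0.4723.
The two standard errors are √(0.8375×0.1625/80) = 0.04125 and √(0.4723×0.5277/991) = 0.01586.
Because the samples are independent, SE_diff = √(0.04125² + 0.01586²) = 0.04419.
Using z* = 1.645 for 90%, ME = 1.645 × 0.04419 = 0.07269.
p̂₁ − p̂₂ = 0.3652; interval 0.3652 ± 0.07269 gives (0.293, 0.438).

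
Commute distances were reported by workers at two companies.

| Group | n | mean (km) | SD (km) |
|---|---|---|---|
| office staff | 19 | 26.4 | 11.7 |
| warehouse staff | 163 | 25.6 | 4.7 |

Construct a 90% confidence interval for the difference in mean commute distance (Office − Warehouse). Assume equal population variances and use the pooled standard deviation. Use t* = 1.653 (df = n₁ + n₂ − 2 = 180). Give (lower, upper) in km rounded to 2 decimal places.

Pooled variance s_p² = [18·11.7² + 162·4.7²] / (19+163−2) = 33.5700, so s_p = 5.7940.
SE_diff = s_p·√(1/n₁ + 1/n₂) = 5.7940·√(1/19 + 1/163) = 1.4046.
t* = 1.653; margin = 1.653 × 1.4046 = 2.3218.
Difference = 26.4 − 25.6 = 0.8000.
0.8000 ± 2.3218 → (-1.52, 3.12).

(-1.52, 3.12)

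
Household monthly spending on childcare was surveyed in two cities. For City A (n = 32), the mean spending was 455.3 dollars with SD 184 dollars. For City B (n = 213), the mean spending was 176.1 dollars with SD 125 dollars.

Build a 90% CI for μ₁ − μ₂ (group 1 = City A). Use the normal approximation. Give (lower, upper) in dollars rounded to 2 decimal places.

Standard errors of each mean: 184/√32 = 32.5269 and 125/√213 = 8.5649.
SE(x̄₁ − x̄₂) = √(32.5269² + 8.5649²) = 33.6356 for independent samples with unequal variances.
With z* = 1.645, the margin is 1.645 × 33.6356 = 55.3306.
x̄₁ − x̄₂ = 455.3 − 176.1 = 279.2000; the interval is 279.2000 ± 55.3306 = (223.87, 334.53).

(223.87, 334.53)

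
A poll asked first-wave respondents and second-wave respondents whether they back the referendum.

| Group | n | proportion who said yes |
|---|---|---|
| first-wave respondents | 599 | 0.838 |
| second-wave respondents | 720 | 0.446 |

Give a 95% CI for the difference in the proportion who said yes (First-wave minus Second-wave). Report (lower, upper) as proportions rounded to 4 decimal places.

SE₁ = √(p̂₁(1−p̂₁)/n₁) = √(0.8380·0.1620/599) = 0.01505; SE₂ = √(0.4460·0.5540/720) = 0.01852.
Independent samples: SE of the difference = √(SE₁² + SE₂²) = √(0.0002265025 + 0.0003429904) = 0.02386.
z* for 95% confidence is 1.960, so the margin of error is 1.960 × 0.02386 = 0.04677.
Point estimate p̂₁ − p̂₂ = 0.8380 − 0.4460 = 0.3920.
0.3920 ± 0.04677 → (0.3452, 0.4388).

(0.3452, 0.4388)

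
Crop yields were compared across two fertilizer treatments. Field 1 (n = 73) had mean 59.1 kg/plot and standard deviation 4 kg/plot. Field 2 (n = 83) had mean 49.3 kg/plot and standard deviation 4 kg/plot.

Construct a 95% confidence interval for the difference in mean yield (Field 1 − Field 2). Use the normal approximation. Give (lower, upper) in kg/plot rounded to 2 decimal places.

SE₁ = s₁/√n₁ = 4/√73 = 0.4682; SE₂ = 4/√83 = 0.4391.
Independent samples, unequal variances: SE_diff = √(SE₁² + SE₂²) = √(0.21921124 + 0.19280881) = 0.6419.
z* = 1.960, so margin of error = 1.960 × 0.6419 = 1.2581.
Difference in means = 59.1 − 49.3 = 9.8000.
9.8000 ± 1.2581 → (8.54, 11.06).

(8.54, 11.06)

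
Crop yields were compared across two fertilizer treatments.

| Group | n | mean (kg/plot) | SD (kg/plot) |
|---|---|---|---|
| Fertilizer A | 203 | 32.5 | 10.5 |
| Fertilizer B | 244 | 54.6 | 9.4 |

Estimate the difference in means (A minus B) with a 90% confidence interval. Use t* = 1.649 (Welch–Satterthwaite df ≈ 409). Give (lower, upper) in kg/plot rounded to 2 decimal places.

SE₁ = s₁/√n₁ = 10.5/√203 = 0.7370; SE₂ = 9.4/√244 = 0.6018.
Independent samples, unequal variances: SE_diff = √(SE₁² + SE₂²) = √(0.543169 + 0.36216324) = 0.9515.
t* = 1.649, so margin of error = 1.649 × 0.9515 = 1.5690.
Difference in means = 32.5 − 54.6 = -22.1000.
-22.1000 ± 1.5690 → (-23.67, -20.53).

(-23.67, -20.53)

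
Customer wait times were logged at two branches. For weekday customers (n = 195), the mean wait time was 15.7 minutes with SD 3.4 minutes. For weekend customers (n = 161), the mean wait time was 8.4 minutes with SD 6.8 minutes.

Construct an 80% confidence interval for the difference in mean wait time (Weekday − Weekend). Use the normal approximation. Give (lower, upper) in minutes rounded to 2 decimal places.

Standard errors of each mean: 3.4/√195 = 0.2435 and 6.8/√161 = 0.5359.
SE(x̄₁ − x̄₂) = √(0.2435² + 0.5359²) = 0.5886 for independent samples with unequal variances.
With z* = 1.282, the margin is 1.282 × 0.5886 = 0.7546.
x̄₁ − x̄₂ = 15.7 − 8.4 = 7.3000; the interval is 7.3000 ± 0.7546 = (6.55, 8.05).

(6.55, 8.05)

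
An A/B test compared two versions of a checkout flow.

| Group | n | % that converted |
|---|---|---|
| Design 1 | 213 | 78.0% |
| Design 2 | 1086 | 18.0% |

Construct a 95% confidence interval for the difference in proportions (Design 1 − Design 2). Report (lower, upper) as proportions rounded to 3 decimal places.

The two standard errors are √(0.7800×0.2200/213) = 0.02838 and √(0.1800×0.8200/1086) = 0.01166.
Because the samples are independent, SE_diff = √(0.02838² + 0.01166²) = 0.03068.
Using z* = 1.960 for 95%, ME = 1.960 × 0.03068 = 0.06013.
p̂₁ − p̂₂ = 0.6000; interval 0.6000 ± 0.06013 gives (0.540, 0.660).

(0.540, 0.660)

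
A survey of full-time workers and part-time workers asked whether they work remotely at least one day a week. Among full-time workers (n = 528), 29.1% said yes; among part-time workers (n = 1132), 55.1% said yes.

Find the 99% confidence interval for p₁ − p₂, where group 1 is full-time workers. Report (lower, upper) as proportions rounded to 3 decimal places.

(-0.324, -0.196)

Each SE is √(p̂(1−p̂)/n): √(0.2910·0.7090/528) = 0.01977 and √(0.5510·0.4490/1132) = 0.01478.
SE(p̂₁ − p̂₂) = √(SE₁² + SE₂²) = √(0.0003908529 + 0.0002184484) = 0.02468, since the two samples are independent.
At 99% confidence z* = 2.576; margin = 2.576 × 0.02468 = 0.06358.
The difference is 0.2910 − 0.5510 = -0.2600, so the interval is -0.2600 ± 0.06358 = (-0.324, -0.196).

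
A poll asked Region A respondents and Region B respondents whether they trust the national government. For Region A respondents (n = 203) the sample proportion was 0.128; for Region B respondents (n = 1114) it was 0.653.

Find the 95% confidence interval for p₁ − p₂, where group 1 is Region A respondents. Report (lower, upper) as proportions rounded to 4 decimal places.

(-0.5788, -0.4712)

SE₁ = √(p̂₁(1−p̂₁)/n₁) = √(0.1280·0.8720/203) = 0.02345; SE₂ = √(0.6530·0.3470/1114) = 0.01426.
Independent samples: SE of the difference = √(SE₁² + SE₂²) = √(0.0005499025 + 0.0002033476) = 0.02745.
z* for 95% confidence is 1.960, so the margin of error is 1.960 × 0.02745 = 0.05380.
Point estimate p̂₁ − p̂₂ = 0.1280 − 0.6530 = -0.5250.
-0.5250 ± 0.05380 → (-0.5788, -0.4712).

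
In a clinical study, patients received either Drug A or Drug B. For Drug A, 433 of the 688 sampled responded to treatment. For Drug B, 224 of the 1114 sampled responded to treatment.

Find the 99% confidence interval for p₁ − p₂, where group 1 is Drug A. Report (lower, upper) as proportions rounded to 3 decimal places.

First, p̂₁ = 433/688 = 0.6294; p̂₂ = 224/1114 = 0.2011.
The two standard errors are √(0.6294×0.3706/688) = 0.01841 and √(0.2011×0.7989/1114) = 0.01201.
Because the samples are independent, SE_diff = √(0.01841² + 0.01201²) = 0.02198.
Using z* = 2.576 for 99%, ME = 2.576 × 0.02198 = 0.05662.
p̂₁ − p̂₂ = 0.4283; interval 0.4283 ± 0.05662 gives (0.372, 0.485).

(0.372, 0.485)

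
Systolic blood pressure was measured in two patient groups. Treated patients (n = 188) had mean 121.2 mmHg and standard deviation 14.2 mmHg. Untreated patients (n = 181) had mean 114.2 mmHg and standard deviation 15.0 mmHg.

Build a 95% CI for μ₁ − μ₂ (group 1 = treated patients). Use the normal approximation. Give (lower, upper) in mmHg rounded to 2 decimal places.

Per-group SEs: s₁/√n₁ = 14.2/√188 = 1.0356, s₂/√n₂ = 15.0/√181 = 1.1149.
Unpooled SE of the difference: √(1.07246736 + 1.24300201) = 1.5217.
Margin of error = z* · SE = 1.960 × 1.5217 = 2.9825.
x̄₁ − x̄₂ = 121.2 − 114.2 = 7.0000.
CI: 7.0000 ± 2.9825 = (4.02, 9.98).

(4.02, 9.98)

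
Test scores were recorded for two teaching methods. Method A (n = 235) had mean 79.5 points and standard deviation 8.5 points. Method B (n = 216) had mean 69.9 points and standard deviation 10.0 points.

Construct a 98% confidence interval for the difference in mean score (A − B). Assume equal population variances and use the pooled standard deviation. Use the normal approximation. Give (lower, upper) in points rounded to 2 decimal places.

Pooled variance s_p² = [234·8.5² + 215·10.0²] / (235+216−2) = 85.5379, so s_p = 9.2487.
SE_diff = s_p·√(1/n₁ + 1/n₂) = 9.2487·√(1/235 + 1/216) = 0.8718.
z* = 2.326; margin = 2.326 × 0.8718 = 2.0278.
Difference = 79.5 − 69.9 = 9.6000.
9.6000 ± 2.0278 → (7.57, 11.63).

(7.57, 11.63)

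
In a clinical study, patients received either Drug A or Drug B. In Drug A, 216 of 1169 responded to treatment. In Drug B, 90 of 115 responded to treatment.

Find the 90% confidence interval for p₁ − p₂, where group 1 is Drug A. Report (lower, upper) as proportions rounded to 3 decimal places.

Sample proportions: 216/1169 = 0.1848, 90/115 = 0.7826.
Each SE is √(p̂(1−p̂)/n): √(0.1848·0.8152/1169) = 0.01135 and √(0.7826·0.2174/115) = 0.03846.
SE(p̂₁ − p̂₂) = √(SE₁² + SE₂²) = √(0.0001288225 + 0.0014791716) = 0.04010, since the two samples are independent.
At 90% confidence z* = 1.645; margin = 1.645 × 0.04010 = 0.06596.
The difference is 0.1848 − 0.7826 = -0.5978, so the interval is -0.5978 ± 0.06596 = (-0.664, -0.532).

(-0.664, -0.532)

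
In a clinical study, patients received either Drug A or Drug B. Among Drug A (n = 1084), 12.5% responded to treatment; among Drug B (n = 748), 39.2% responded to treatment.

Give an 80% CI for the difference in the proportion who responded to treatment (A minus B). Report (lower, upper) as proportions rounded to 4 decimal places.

Each SE is √(p̂(1−p̂)/n): √(0.1250·0.8750/1084) = 0.01004 and √(0.3920·0.6080/748) = 0.01785.
SE(p̂₁ − p̂₂) = √(SE₁² + SE₂²) = √(0.0001008016 + 0.0003186225) = 0.02048, since the two samples are independent.
At 80% confidence z* = 1.282; margin = 1.282 × 0.02048 = 0.02626.
The difference is 0.1250 − 0.3920 = -0.2670, so the interval is -0.2670 ± 0.02626 = (-0.2933, -0.2407).

(-0.2933, -0.2407)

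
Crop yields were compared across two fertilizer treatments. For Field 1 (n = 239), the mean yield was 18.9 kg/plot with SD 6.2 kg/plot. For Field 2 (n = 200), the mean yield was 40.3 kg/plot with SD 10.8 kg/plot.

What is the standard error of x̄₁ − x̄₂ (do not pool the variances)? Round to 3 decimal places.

0.863

Per-group SEs: s₁/√n₁ = 6.2/√239 = 0.4010, s₂/√n₂ = 10.8/√200 = 0.7637.
Unpooled SE of the difference: √(0.160801 + 0.58323769) = 0.8626.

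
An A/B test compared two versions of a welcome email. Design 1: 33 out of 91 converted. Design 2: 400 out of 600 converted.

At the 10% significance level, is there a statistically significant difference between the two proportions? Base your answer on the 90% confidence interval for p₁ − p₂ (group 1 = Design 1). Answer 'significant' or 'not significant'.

significant

p̂₁ = 33/91 = 0.3626 and p̂₂ = 400/600 = 0.6667.
SE₁ = √(p̂₁(1−p̂₁)/n₁) = √(0.3626·0.6374/91) = 0.05040; SE₂ = √(0.6667·0.3333/600) = 0.01924.
Independent samples: SE of the difference = √(SE₁² + SE₂²) = √(0.00254016 + 0.0003701776) = 0.05395.
z* for 90% confidence is 1.645, so the margin of error is 1.645 × 0.05395 = 0.08875.
Point estimate p̂₁ − p̂₂ = 0.3626 − 0.6667 = -0.3041.
-0.3041 ± 0.08875 → (-0.39285, -0.21535).
The interval (-0.39285, -0.21535) does not contain 0, so the difference is significant.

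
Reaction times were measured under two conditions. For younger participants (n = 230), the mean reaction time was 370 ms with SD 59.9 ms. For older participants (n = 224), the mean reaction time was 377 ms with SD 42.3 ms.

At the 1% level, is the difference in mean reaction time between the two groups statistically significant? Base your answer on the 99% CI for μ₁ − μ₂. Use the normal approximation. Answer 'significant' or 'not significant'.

SE₁ = s₁/√n₁ = 59.9/√230 = 3.9497; SE₂ = 42.3/√224 = 2.8263.
Independent samples, unequal variances: SE_diff = √(SE₁² + SE₂²) = √(15.60013009 + 7.98797169) = 4.8568.
z* = 2.576, so margin of error = 2.576 × 4.8568 = 12.5111.
Difference in means = 370 − 377 = -7.0000.
-7.0000 ± 12.5111 → (-19.5111, 5.5111).
The interval (-19.5111, 5.5111) contains 0, so the difference is not significant.

not significant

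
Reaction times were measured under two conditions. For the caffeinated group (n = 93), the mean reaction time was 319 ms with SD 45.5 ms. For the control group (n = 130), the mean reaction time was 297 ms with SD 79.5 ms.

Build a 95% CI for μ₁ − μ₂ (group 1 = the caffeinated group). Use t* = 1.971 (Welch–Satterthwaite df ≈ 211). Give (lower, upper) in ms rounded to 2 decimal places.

Standard errors of each mean: 45.5/√93 = 4.7181 and 79.5/√130 = 6.9726.
SE(x̄₁ − x̄₂) = √(4.7181² + 6.9726²) = 8.4189 for independent samples with unequal variances.
With t* = 1.971, the margin is 1.971 × 8.4189 = 16.5937.
x̄₁ − x̄₂ = 319 − 297 = 22.0000; the interval is 22.0000 ± 16.5937 = (5.41, 38.59).

(5.41, 38.59)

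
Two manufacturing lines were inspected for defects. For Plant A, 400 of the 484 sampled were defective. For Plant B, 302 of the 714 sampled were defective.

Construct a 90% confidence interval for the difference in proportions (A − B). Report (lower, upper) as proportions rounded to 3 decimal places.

First, p̂₁ = 400/484 = 0.8264; p̂₂ = 302/714 = 0.4230.
The two standard errors are √(0.8264×0.1736/484) = 0.01722 and √(0.4230×0.5770/714) = 0.01849.
Because the samples are independent, SE_diff = √(0.01722² + 0.01849²) = 0.02527.
Using z* = 1.645 for 90%, ME = 1.645 × 0.02527 = 0.04157.
p̂₁ − p̂₂ = 0.4034; interval 0.4034 ± 0.04157 gives (0.362, 0.445).

(0.362, 0.445)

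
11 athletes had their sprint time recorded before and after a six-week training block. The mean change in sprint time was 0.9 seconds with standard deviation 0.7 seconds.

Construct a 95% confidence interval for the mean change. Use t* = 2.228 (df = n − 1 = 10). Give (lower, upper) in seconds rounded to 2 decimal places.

(0.43, 1.37)

This is a matched-pairs design, so SE = s_d/√n = 0.7/√11 = 0.2111.
Margin = 2.228 × 0.2111 = 0.4703; the interval is 0.9 ± 0.4703 = (0.43, 1.37).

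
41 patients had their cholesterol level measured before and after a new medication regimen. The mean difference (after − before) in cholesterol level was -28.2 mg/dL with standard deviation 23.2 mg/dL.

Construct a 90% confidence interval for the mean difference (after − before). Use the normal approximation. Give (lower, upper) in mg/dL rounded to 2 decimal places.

This is a matched-pairs design, so SE = s_d/√n = 23.2/√41 = 3.6232.
Margin = 1.645 × 3.6232 = 5.9602; the interval is -28.2 ± 5.9602 = (-34.16, -22.24).

(-34.16, -22.24)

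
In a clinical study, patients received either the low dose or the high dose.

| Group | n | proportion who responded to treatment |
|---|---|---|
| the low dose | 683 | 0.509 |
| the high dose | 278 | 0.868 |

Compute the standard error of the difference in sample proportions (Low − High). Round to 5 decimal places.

The two standard errors are √(0.5090×0.4910/683) = 0.01913 and √(0.8680×0.1320/278) = 0.02030.
Because the samples are independent, SE_diff = √(0.01913² + 0.02030²) = 0.02789.

0.02789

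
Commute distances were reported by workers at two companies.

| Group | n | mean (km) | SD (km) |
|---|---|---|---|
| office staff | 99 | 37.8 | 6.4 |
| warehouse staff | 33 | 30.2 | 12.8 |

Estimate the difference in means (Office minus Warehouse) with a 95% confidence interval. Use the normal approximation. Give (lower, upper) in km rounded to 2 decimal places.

(3.05, 12.15)

SE₁ = s₁/√n₁ = 6.4/√99 = 0.6432; SE₂ = 12.8/√33 = 2.2282.
Independent samples, unequal variances: SE_diff = √(SE₁² + SE₂²) = √(0.41370624 + 4.96487524) = 2.3192.
z* = 1.960, so margin of error = 1.960 × 2.3192 = 4.5456.
Difference in means = 37.8 − 30.2 = 7.6000.
7.6000 ± 4.5456 → (3.05, 12.15).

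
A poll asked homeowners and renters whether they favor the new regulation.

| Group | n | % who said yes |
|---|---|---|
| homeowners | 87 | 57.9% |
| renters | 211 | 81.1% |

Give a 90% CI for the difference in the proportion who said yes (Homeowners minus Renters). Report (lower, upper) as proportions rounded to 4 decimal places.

The two standard errors are √(0.5790×0.4210/87) = 0.05293 and √(0.8110×0.1890/211) = 0.02695.
Because the samples are independent, SE_diff = √(0.05293² + 0.02695²) = 0.05940.
Using z* = 1.645 for 90%, ME = 1.645 × 0.05940 = 0.09771.
p̂₁ − p̂₂ = -0.2320; interval -0.2320 ± 0.09771 gives (-0.3297, -0.1343).

(-0.3297, -0.1343)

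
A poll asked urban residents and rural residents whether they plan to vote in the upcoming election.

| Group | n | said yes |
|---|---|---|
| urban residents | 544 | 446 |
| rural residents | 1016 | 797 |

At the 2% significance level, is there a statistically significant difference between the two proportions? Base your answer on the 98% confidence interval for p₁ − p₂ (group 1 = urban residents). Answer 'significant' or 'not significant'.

First, p̂₁ = 446/544 = 0.8199; p̂₂ = 797/1016 = 0.7844.
The two standard errors are √(0.8199×0.1801/544) = 0.01648 and √(0.7844×0.2156/1016) = 0.01290.
Because the samples are independent, SE_diff = √(0.01648² + 0.01290²) = 0.02093.
Using z* = 2.326 for 98%, ME = 2.326 × 0.02093 = 0.04868.
p̂₁ − p̂₂ = 0.0355; interval 0.0355 ± 0.04868 gives (-0.01318, 0.08418).
The interval (-0.01318, 0.08418) contains 0, so the difference is not significant.

not significant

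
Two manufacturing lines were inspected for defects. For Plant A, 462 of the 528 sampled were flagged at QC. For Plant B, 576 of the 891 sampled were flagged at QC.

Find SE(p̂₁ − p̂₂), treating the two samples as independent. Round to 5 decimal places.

First, p̂₁ = 462/528 = 0.8750; p̂₂ = 576/891 = 0.6465.
The two standard errors are √(0.8750×0.1250/528) = 0.01439 and √(0.6465×0.3535/891) = 0.01602.
Because the samples are independent, SE_diff = √(0.01439² + 0.01602²) = 0.02153.

0.02153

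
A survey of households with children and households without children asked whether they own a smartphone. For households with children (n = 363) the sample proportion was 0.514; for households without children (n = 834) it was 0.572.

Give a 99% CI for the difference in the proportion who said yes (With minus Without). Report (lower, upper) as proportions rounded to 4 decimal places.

(-0.1387, 0.0227)

The two standard errors are √(0.5140×0.4860/363) = 0.02623 and √(0.5720×0.4280/834) = 0.01713.
Because the samples are independent, SE_diff = √(0.02623² + 0.01713²) = 0.03133.
Using z* = 2.576 for 99%, ME = 2.576 × 0.03133 = 0.08071.
p̂₁ − p̂₂ = -0.0580; interval -0.0580 ± 0.08071 gives (-0.1387, 0.0227).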